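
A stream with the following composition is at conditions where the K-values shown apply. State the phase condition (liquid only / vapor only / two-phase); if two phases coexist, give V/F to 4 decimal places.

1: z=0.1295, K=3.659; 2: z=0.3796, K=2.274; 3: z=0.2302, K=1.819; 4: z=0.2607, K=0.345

ΣzᵢKᵢ = 1.8457; Σzᵢ/Kᵢ = 1.0845.
Both exceed 1, so a two-phase solution exists.
Rachford–Rice: g(ψ) = Σ zᵢ(Kᵢ−1)/(1+ψ(Kᵢ−1)) = 0.
Newton iteration, ψ⁰ = 0.5:
  ψ = 0.5000: g = 0.32309, g' = -0.7237 → ψ = 0.9465
  ψ = 0.9465: g = -0.02591, g' = -1.0239 → ψ = 0.9212
  ψ = 0.9212: g = -0.00072, g' = -0.9685 → ψ = 0.9204
Converged at ψ = 0.9204.

two-phase, V/F = 0.9204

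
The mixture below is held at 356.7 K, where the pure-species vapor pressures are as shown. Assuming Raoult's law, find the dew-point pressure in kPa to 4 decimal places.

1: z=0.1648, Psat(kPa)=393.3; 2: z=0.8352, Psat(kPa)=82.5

Pdew = 94.8528 kPa

At the dew point ψ → 1, so Σzᵢ/Kᵢ = 1 with Kᵢ = Pᵢˢᵃᵗ/P ⇒ 1/P = Σzᵢ/Pᵢˢᵃᵗ.
1/P = 0.1648/393.3 + 0.8352/82.5 = 0.0105427 ⇒ P = 94.8528 kPa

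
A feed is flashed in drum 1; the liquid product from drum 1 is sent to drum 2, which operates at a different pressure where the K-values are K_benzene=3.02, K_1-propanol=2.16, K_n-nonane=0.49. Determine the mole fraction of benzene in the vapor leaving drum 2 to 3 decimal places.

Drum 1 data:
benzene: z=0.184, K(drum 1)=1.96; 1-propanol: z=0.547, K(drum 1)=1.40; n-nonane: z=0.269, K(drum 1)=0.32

Drum 1:
Newton–Raphson from ψ₁ = 0.5:
  ψ₁ = 0.500: g = 0.0245, g' = -0.424 → ψ₁ = 0.558
  ψ₁ = 0.558: g = -0.0008, g' = -0.453 → ψ₁ = 0.556
Converged at ψ₁ = 0.556.
Drum-1 compositions:
  benzene: x = 0.120, y = 0.235
  1-propanol: x = 0.447, y = 0.626
  n-nonane: x = 0.433, y = 0.138
Drum-2 feed = drum-1 liquid: z₂ = (0.1200, 0.4475, 0.4326).
Drum 2:
Material balance + equilibrium reduce to Σ zᵢ(Kᵢ−1)/(1+ψ₂(Kᵢ−1)) = 0.
g(0) = ΣzᵢKᵢ − 1 = 0.541 and g(1) = 1 − Σzᵢ/Kᵢ = -0.130, so a root lies in (0, 1).
Newton iteration, ψ₂⁰ = 0.5:
  ψ₂ = 0.500: g = 0.1530, g' = -0.565 → ψ₂ = 0.771
  ψ₂ = 0.771: g = 0.0054, g' = -0.548 → ψ₂ = 0.780
Converged at ψ₂ = 0.780.
  benzene: x = 0.047, y = 0.141
  1-propanol: x = 0.235, y = 0.507
  n-nonane: x = 0.719, y = 0.352

y_benzene (drum 2) = 0.141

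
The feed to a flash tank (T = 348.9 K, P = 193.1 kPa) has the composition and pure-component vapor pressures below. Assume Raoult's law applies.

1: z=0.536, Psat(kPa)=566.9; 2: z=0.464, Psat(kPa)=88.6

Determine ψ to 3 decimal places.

Raoult's law: Kᵢ = Pᵢˢᵃᵗ/P = Pᵢˢᵃᵗ/193.1.
  K_1 = 566.9/193.1 = 2.93578, K_2 = 88.6/193.1 = 0.45883
Iterate (Newton) starting at ψ = 0.5:
  ψ = 0.500: g = 0.1830, g' = -0.774 → ψ = 0.736
  ψ = 0.736: g = 0.0103, g' = -0.717 → ψ = 0.751
Converged at ψ = 0.751.

ψ = 0.751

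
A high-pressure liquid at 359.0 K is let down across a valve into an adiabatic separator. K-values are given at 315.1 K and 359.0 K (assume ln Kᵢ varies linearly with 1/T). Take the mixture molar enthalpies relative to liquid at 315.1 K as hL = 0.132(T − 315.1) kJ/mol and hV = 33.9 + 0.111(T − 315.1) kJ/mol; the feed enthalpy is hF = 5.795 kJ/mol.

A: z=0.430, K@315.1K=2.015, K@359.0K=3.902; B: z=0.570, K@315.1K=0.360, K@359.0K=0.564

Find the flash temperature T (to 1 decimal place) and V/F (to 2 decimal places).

T = 317.4 K, V/F = 0.16

Adiabatic flash: solve Rachford–Rice at each trial T, then check hF = ψ·hV(T) + (1−ψ)·hL(T).
  T = 315.1 K: K = (2.015, 0.360), RR gives ψ = 0.110, H_out = 3.739 kJ/mol
  T = 359.0 K: K = (3.902, 0.564), RR gives ψ = 0.790, H_out = 31.842 kJ/mol
  T = 337.1 K: K = (2.867, 0.457), RR gives ψ = 0.487, H_out = 19.198 kJ/mol
  T = 326.1 K: K = (2.418, 0.407), RR gives ψ = 0.324, H_out = 12.351 kJ/mol
  T = 320.6 K: K = (2.211, 0.383), RR gives ψ = 0.227, H_out = 8.381 kJ/mol
  T = 317.9 K: K = (2.113, 0.372), RR gives ψ = 0.173, H_out = 6.207 kJ/mol
  T = 316.5 K: K = (2.064, 0.366), RR gives ψ = 0.142, H_out = 5.004 kJ/mol
Linear interpolation between T = 316.5 (H_out = 5.004) and T = 317.9 (H_out = 6.207) on hF = 5.795 gives T ≈ 317.4 K, at which ψ = 0.16.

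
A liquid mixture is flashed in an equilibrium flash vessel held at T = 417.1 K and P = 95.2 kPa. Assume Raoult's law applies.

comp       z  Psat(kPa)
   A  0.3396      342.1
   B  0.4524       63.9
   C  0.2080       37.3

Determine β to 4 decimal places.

β = 0.5364

Raoult's law: Kᵢ = Pᵢˢᵃᵗ/P = Pᵢˢᵃᵗ/95.2.
  K_A = 342.1/95.2 = 3.593487, K_B = 63.9/95.2 = 0.671218, K_C = 37.3/95.2 = 0.391807
Newton iteration, β⁰ = 0.5:
  β = 0.5000: g = 0.02369, g' = -0.6619 → β = 0.5358
  β = 0.5358: g = 0.00038, g' = -0.6414 → β = 0.5364
Converged at β = 0.5364.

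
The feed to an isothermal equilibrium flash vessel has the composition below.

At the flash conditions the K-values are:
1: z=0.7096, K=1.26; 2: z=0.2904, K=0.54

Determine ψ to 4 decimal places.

Material balance + equilibrium reduce to Σ zᵢ(Kᵢ−1)/(1+ψ(Kᵢ−1)) = 0.
Feasibility: ΣzᵢKᵢ = 1.0509, Σzᵢ/Kᵢ = 1.1010 — both > 1, two phases present.
Newton–Raphson from ψ = 0.5:
  ψ = 0.5000: g = -0.01021, g' = -0.1412 → ψ = 0.4277
  ψ = 0.4277: g = -0.00026, g' = -0.1341 → ψ = 0.4257
Converged at ψ = 0.4257.

ψ = 0.4257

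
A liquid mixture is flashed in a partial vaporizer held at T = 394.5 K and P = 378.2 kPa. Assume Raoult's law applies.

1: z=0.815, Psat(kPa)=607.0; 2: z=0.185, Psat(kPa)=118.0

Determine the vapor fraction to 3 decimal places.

ψ = 0.879

Raoult's law: Kᵢ = Pᵢˢᵃᵗ/P = Pᵢˢᵃᵗ/378.2.
  K_1 = 607.0/378.2 = 1.60497, K_2 = 118.0/378.2 = 0.31200
Rachford–Rice: g(ψ) = Σ zᵢ(Kᵢ−1)/(1+ψ(Kᵢ−1)) = 0.
Feasibility: ΣzᵢKᵢ = 1.366, Σzᵢ/Kᵢ = 1.101 — both > 1, two phases present.
Binary case is linear: z₁(K₁−1)(1+ψ(K₂−1)) + z₂(K₂−1)(1+ψ(K₁−1)) = 0
⇒ ψ = [z₁(K₁−1)+z₂(K₂−1)] / [−(K₁−1)(K₂−1)] = 0.3658/0.4162 = 0.879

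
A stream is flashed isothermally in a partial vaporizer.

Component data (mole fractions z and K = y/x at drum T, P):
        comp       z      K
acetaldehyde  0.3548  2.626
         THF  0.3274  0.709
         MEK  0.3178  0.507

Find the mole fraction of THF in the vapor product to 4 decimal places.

y_THF = 0.2714

Newton iteration, β⁰ = 0.36:
  β = 0.3600: g = 0.06699, g' = -0.5220 → β = 0.4883
  β = 0.4883: g = 0.00416, g' = -0.4631 → β = 0.4973
Converged at β = 0.4973.
Compositions from xᵢ = zᵢ/(1+β(Kᵢ−1)), yᵢ = Kᵢxᵢ:
  acetaldehyde: x = 0.1962, y = 0.5151
  THF: x = 0.3828, y = 0.2714
  MEK: x = 0.4210, y = 0.2135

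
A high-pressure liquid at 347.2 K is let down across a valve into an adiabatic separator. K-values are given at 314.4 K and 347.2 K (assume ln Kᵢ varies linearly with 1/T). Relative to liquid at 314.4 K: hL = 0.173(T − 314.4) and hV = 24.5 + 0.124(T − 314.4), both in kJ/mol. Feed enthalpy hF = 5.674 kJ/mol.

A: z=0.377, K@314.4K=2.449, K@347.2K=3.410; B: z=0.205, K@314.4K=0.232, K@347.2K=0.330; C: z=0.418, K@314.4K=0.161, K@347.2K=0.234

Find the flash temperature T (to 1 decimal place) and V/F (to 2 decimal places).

T = 327.9 K, V/F = 0.14

Adiabatic flash: solve Rachford–Rice at each trial T, then check hF = ψ·hV(T) + (1−ψ)·hL(T).
  T = 314.4 K: K = (2.449, 0.232, 0.161), RR gives ψ = 0.032, H_out = 0.790 kJ/mol
  T = 347.2 K: K = (3.410, 0.330, 0.234), RR gives ψ = 0.254, H_out = 11.498 kJ/mol
  T = 330.8 K: K = (2.914, 0.279, 0.196), RR gives ψ = 0.160, H_out = 6.620 kJ/mol
  T = 322.6 K: K = (2.677, 0.255, 0.178), RR gives ψ = 0.102, H_out = 3.869 kJ/mol
  T = 326.7 K: K = (2.794, 0.267, 0.187), RR gives ψ = 0.132, H_out = 5.279 kJ/mol
  T = 328.8 K: K = (2.855, 0.273, 0.191), RR gives ψ = 0.146, H_out = 5.974 kJ/mol
Linear interpolation between T = 326.7 (H_out = 5.279) and T = 328.8 (H_out = 5.974) on hF = 5.674 gives T ≈ 327.9 K, at which ψ = 0.14.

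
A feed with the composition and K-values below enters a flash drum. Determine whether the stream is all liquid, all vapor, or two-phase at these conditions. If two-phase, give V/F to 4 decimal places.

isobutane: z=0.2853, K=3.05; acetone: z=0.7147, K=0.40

ΣzᵢKᵢ = 1.1560; Σzᵢ/Kᵢ = 1.8803.
Both exceed 1, so a two-phase solution exists.
Material balance + equilibrium reduce to Σ zᵢ(Kᵢ−1)/(1+ψ(Kᵢ−1)) = 0.
Binary case is linear: z₁(K₁−1)(1+ψ(K₂−1)) + z₂(K₂−1)(1+ψ(K₁−1)) = 0
⇒ ψ = [z₁(K₁−1)+z₂(K₂−1)] / [−(K₁−1)(K₂−1)] = 0.15604/1.23000 = 0.1269

two-phase, V/F = 0.1269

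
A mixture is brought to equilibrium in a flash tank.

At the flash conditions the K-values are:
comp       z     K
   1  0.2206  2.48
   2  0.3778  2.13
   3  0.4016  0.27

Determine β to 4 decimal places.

β = 0.4986

Newton–Raphson from β = 0.5:
  β = 0.5000: g = -0.00126, g' = -0.8873 → β = 0.4986
Converged at β = 0.4986.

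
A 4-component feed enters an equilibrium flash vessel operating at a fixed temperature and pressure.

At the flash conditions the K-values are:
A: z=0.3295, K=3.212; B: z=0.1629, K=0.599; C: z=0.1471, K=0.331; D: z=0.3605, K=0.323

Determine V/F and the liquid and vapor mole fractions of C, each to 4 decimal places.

V/F = 0.2354, x_C = 0.1746, y_C = 0.0578

Material balance + equilibrium reduce to Σ zᵢ(Kᵢ−1)/(1+V/F(Kᵢ−1)) = 0.
g(0) = ΣzᵢKᵢ − 1 = 0.3211 and g(1) = 1 − Σzᵢ/Kᵢ = -0.9350, so a root lies in (0, 1).
Iterate (Newton) starting at V/F = 0.38:
  V/F = 0.3800: g = -0.14162, g' = -0.9302 → V/F = 0.2278
  V/F = 0.2278: g = 0.00813, g' = -1.0672 → V/F = 0.2354
Converged at V/F = 0.2354.
Compositions from xᵢ = zᵢ/(1+V/F(Kᵢ−1)), yᵢ = Kᵢxᵢ:
  A: x = 0.2167, y = 0.6959
  B: x = 0.1799, y = 0.1077
  C: x = 0.1746, y = 0.0578
  D: x = 0.4289, y = 0.1385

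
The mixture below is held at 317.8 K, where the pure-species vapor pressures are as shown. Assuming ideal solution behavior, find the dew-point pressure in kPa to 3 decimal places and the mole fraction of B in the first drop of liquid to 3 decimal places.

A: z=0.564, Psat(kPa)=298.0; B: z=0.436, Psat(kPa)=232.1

Pdew = 265.173 kPa, x_B = 0.498

At the dew point ψ → 1, so Σzᵢ/Kᵢ = 1 with Kᵢ = Pᵢˢᵃᵗ/P ⇒ 1/P = Σzᵢ/Pᵢˢᵃᵗ.
1/P = 0.564/298.0 + 0.436/232.1 = 0.003771 ⇒ P = 265.173 kPa
xᵢ = zᵢP/Pᵢˢᵃᵗ ⇒ x_B = 0.436·265.173/232.1 = 0.498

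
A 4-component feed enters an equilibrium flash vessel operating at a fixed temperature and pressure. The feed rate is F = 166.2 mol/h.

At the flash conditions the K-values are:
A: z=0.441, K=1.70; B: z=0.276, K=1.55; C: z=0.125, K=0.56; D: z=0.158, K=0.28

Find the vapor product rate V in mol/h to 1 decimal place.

V = 118.8 mol/h

Material balance + equilibrium reduce to Σ zᵢ(Kᵢ−1)/(1+ψ(Kᵢ−1)) = 0.
Check two-phase: ΣzᵢKᵢ = 1.292 > 1 and Σzᵢ/Kᵢ = 1.225 > 1, so g(0) = 0.292 > 0 and g(1) = -0.225 < 0.
Iterate (Newton) starting at ψ = 0.5:
  ψ = 0.500: g = 0.0995, g' = -0.410 → ψ = 0.743
  ψ = 0.743: g = -0.0154, g' = -0.568 → ψ = 0.716
  ψ = 0.716: g = -0.0004, g' = -0.539 → ψ = 0.715
Converged at ψ = 0.715.
Then V = ψ·F = 0.7150·166.2 = 118.8 mol/h and L = F − V = 47.4 mol/h.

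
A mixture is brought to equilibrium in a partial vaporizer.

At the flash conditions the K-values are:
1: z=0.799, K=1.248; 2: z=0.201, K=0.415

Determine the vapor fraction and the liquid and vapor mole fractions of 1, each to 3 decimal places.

Let ψ = V/F and solve Σ zᵢ(Kᵢ−1)/(1+ψ(Kᵢ−1)) = 0.
Check two-phase: ΣzᵢKᵢ = 1.081 > 1 and Σzᵢ/Kᵢ = 1.125 > 1, so g(0) = 0.081 > 0 and g(1) = -0.125 < 0.
Binary case is linear: z₁(K₁−1)(1+ψ(K₂−1)) + z₂(K₂−1)(1+ψ(K₁−1)) = 0
⇒ ψ = [z₁(K₁−1)+z₂(K₂−1)] / [−(K₁−1)(K₂−1)] = 0.0806/0.1451 = 0.555
Compositions from xᵢ = zᵢ/(1+ψ(Kᵢ−1)), yᵢ = Kᵢxᵢ:
  1: x = 0.702, y = 0.876
  2: x = 0.298, y = 0.124

ψ = 0.555, x_1 = 0.702, y_1 = 0.876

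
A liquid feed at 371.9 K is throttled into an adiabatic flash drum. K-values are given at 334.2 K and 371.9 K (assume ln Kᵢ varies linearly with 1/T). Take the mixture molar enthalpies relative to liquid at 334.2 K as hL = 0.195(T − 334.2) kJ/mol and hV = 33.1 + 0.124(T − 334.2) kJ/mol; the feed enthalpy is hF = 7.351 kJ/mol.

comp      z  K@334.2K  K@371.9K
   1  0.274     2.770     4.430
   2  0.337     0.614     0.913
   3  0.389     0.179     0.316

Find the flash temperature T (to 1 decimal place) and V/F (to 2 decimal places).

Adiabatic flash: solve Rachford–Rice at each trial T, then check hF = ψ·hV(T) + (1−ψ)·hL(T).
  T = 334.2 K: K = (2.770, 0.614, 0.179), RR gives ψ = 0.031, H_out = 1.038 kJ/mol
  T = 371.9 K: K = (4.430, 0.913, 0.316), RR gives ψ = 0.400, H_out = 19.506 kJ/mol
  T = 353.0 K: K = (3.545, 0.756, 0.241), RR gives ψ = 0.226, H_out = 10.832 kJ/mol
  T = 343.6 K: K = (3.144, 0.683, 0.209), RR gives ψ = 0.135, H_out = 6.197 kJ/mol
  T = 348.3 K: K = (3.341, 0.719, 0.225), RR gives ψ = 0.181, H_out = 8.562 kJ/mol
  T = 346.0 K: K = (3.244, 0.702, 0.217), RR gives ψ = 0.159, H_out = 7.419 kJ/mol
Linear interpolation between T = 343.6 (H_out = 6.197) and T = 346.0 (H_out = 7.419) on hF = 7.351 gives T ≈ 345.9 K, at which ψ = 0.16.

T = 345.9 K, V/F = 0.16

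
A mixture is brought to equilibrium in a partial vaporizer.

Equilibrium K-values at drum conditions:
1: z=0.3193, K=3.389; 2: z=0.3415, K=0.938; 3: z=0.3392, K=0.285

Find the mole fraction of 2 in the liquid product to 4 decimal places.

x_2 = 0.3510

Let ψ = V/F and solve Σ zᵢ(Kᵢ−1)/(1+ψ(Kᵢ−1)) = 0.
g(0) = ΣzᵢKᵢ − 1 = 0.4991 and g(1) = 1 − Σzᵢ/Kᵢ = -0.6485, so a root lies in (0, 1).
Newton iteration, ψ⁰ = 0.5:
  ψ = 0.5000: g = -0.05173, g' = -0.7999 → ψ = 0.4353
  ψ = 0.4353: g = 0.00003, g' = -0.8048 → ψ = 0.4354
Converged at ψ = 0.4354.
Compositions from xᵢ = zᵢ/(1+ψ(Kᵢ−1)), yᵢ = Kᵢxᵢ:
  1: x = 0.1565, y = 0.5304
  2: x = 0.3510, y = 0.3292
  3: x = 0.4925, y = 0.1404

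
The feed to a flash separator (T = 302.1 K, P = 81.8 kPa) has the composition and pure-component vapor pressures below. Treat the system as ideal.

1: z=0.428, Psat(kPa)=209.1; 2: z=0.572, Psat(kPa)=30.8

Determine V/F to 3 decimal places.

Raoult's law: Kᵢ = Pᵢˢᵃᵗ/P = Pᵢˢᵃᵗ/81.8.
  K_1 = 209.1/81.8 = 2.55623, K_2 = 30.8/81.8 = 0.37653
Rachford–Rice: g(V/F) = Σ zᵢ(Kᵢ−1)/(1+V/F(Kᵢ−1)) = 0.
Check two-phase: ΣzᵢKᵢ = 1.309 > 1 and Σzᵢ/Kᵢ = 1.687 > 1, so g(0) = 0.309 > 0 and g(1) = -0.687 < 0.
Binary case is linear: z₁(K₁−1)(1+V/F(K₂−1)) + z₂(K₂−1)(1+V/F(K₁−1)) = 0
⇒ V/F = [z₁(K₁−1)+z₂(K₂−1)] / [−(K₁−1)(K₂−1)] = 0.3094/0.9703 = 0.319

V/F = 0.319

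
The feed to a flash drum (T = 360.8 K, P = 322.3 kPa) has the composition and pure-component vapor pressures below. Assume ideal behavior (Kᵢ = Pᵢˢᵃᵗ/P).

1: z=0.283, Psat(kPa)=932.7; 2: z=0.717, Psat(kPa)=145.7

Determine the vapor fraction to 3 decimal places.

Raoult's law: Kᵢ = Pᵢˢᵃᵗ/P = Pᵢˢᵃᵗ/322.3.
  K_1 = 932.7/322.3 = 2.89389, K_2 = 145.7/322.3 = 0.45206
Material balance + equilibrium reduce to Σ zᵢ(Kᵢ−1)/(1+ψ(Kᵢ−1)) = 0.
Feasibility: ΣzᵢKᵢ = 1.143, Σzᵢ/Kᵢ = 1.684 — both > 1, two phases present.
Binary case is linear: z₁(K₁−1)(1+ψ(K₂−1)) + z₂(K₂−1)(1+ψ(K₁−1)) = 0
⇒ ψ = [z₁(K₁−1)+z₂(K₂−1)] / [−(K₁−1)(K₂−1)] = 0.1431/1.0377 = 0.138

ψ = 0.138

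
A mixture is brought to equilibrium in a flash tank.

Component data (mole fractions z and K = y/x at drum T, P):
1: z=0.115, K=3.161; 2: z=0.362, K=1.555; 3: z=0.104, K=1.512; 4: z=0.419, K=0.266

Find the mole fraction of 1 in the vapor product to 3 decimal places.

y_1 = 0.232

Rachford–Rice: g(V/F) = Σ zᵢ(Kᵢ−1)/(1+V/F(Kᵢ−1)) = 0.
Check two-phase: ΣzᵢKᵢ = 1.195 > 1 and Σzᵢ/Kᵢ = 1.913 > 1, so g(0) = 0.195 > 0 and g(1) = -0.913 < 0.
Newton–Raphson from V/F = 0.4:
  V/F = 0.400: g = -0.0935, g' = -0.700 → V/F = 0.267
  V/F = 0.267: g = -0.0028, g' = -0.671 → V/F = 0.262
Converged at V/F = 0.262.
Compositions from xᵢ = zᵢ/(1+V/F(Kᵢ−1)), yᵢ = Kᵢxᵢ:
  1: x = 0.073, y = 0.232
  2: x = 0.316, y = 0.491
  3: x = 0.092, y = 0.139
  4: x = 0.519, y = 0.138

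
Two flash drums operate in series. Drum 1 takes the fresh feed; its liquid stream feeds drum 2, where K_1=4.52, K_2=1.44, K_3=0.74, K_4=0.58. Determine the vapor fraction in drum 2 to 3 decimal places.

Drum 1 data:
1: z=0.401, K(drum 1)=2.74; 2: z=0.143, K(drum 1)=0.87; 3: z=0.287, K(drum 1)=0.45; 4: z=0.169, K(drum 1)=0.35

V/F (drum 2) = 0.733

Drum 1:
Let ψ₁ = V/F and solve Σ zᵢ(Kᵢ−1)/(1+ψ₁(Kᵢ−1)) = 0.
Feasibility: ΣzᵢKᵢ = 1.411, Σzᵢ/Kᵢ = 1.431 — both > 1, two phases present.
Newton iteration, ψ₁⁰ = 0.5:
  ψ₁ = 0.500: g = -0.0272, g' = -0.672 → ψ₁ = 0.459
  ψ₁ = 0.459: g = 0.0001, g' = -0.678 → ψ₁ = 0.460
Converged at ψ₁ = 0.460.
Drum-1 compositions:
  1: x = 0.223, y = 0.610
  2: x = 0.152, y = 0.132
  3: x = 0.384, y = 0.173
  4: x = 0.241, y = 0.084
Drum-2 feed = drum-1 liquid: z₂ = (0.2228, 0.1521, 0.3841, 0.2410).
Drum 2:
Rachford–Rice: g(ψ₂) = Σ zᵢ(Kᵢ−1)/(1+ψ₂(Kᵢ−1)) = 0.
Check two-phase: ΣzᵢKᵢ = 1.650 > 1 and Σzᵢ/Kᵢ = 1.089 > 1, so g(0) = 0.650 > 0 and g(1) = -0.089 < 0.
Newton iteration, ψ₂⁰ = 0.5:
  ψ₂ = 0.500: g = 0.0961, g' = -0.485 → ψ₂ = 0.698
  ψ₂ = 0.698: g = 0.0127, g' = -0.372 → ψ₂ = 0.733
Converged at ψ₂ = 0.733.
  1: x = 0.062, y = 0.281
  2: x = 0.115, y = 0.166
  3: x = 0.475, y = 0.351
  4: x = 0.348, y = 0.202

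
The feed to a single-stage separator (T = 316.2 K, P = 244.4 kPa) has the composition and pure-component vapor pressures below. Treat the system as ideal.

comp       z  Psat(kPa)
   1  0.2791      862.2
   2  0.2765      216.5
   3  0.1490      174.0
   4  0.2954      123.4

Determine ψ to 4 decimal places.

ψ = 0.5704

Raoult's law: Kᵢ = Pᵢˢᵃᵗ/P = Pᵢˢᵃᵗ/244.4.
  K_1 = 862.2/244.4 = 3.527823, K_2 = 216.5/244.4 = 0.885843, K_3 = 174.0/244.4 = 0.711948, K_4 = 123.4/244.4 = 0.504910
Iterate (Newton) starting at ψ = 0.5:
  ψ = 0.5000: g = 0.03366, g' = -0.4968 → ψ = 0.5677
  ψ = 0.5677: g = 0.00122, g' = -0.4626 → ψ = 0.5704
Converged at ψ = 0.5704.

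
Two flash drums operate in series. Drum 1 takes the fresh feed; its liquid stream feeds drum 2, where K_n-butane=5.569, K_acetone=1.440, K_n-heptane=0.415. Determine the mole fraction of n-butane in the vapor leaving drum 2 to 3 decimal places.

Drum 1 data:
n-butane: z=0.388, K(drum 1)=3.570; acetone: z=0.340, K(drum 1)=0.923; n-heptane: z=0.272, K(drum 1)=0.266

Drum 1:
Let ψ₁ = V/F and solve Σ zᵢ(Kᵢ−1)/(1+ψ₁(Kᵢ−1)) = 0.
g(0) = ΣzᵢKᵢ − 1 = 0.771 and g(1) = 1 − Σzᵢ/Kᵢ = -0.500, so a root lies in (0, 1).
Iterate (Newton) starting at ψ₁ = 0.5:
  ψ₁ = 0.500: g = 0.0938, g' = -0.859 → ψ₁ = 0.609
Converged at ψ₁ = 0.609.
Drum-1 compositions:
  n-butane: x = 0.151, y = 0.540
  acetone: x = 0.357, y = 0.329
  n-heptane: x = 0.492, y = 0.131
Drum-2 feed = drum-1 liquid: z₂ = (0.1512, 0.3567, 0.4920).
Drum 2:
Let ψ₂ = V/F and solve Σ zᵢ(Kᵢ−1)/(1+ψ₂(Kᵢ−1)) = 0.
Feasibility: ΣzᵢKᵢ = 1.560, Σzᵢ/Kᵢ = 1.461 — both > 1, two phases present.
Newton iteration, ψ₂⁰ = 0.61:
  ψ₂ = 0.610: g = -0.1414, g' = -0.670 → ψ₂ = 0.399
  ψ₂ = 0.399: g = 0.0027, g' = -0.733 → ψ₂ = 0.403
Converged at ψ₂ = 0.403.
  n-butane: x = 0.053, y = 0.296
  acetone: x = 0.303, y = 0.436
  n-heptane: x = 0.644, y = 0.267

y_n-butane (drum 2) = 0.296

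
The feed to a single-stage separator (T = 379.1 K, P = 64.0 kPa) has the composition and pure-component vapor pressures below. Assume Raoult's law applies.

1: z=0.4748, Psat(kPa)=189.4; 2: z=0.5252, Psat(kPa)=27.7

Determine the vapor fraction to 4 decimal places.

ψ = 0.5691

Raoult's law: Kᵢ = Pᵢˢᵃᵗ/P = Pᵢˢᵃᵗ/64.0.
  K_1 = 189.4/64.0 = 2.959375, K_2 = 27.7/64.0 = 0.432812
Material balance + equilibrium reduce to Σ zᵢ(Kᵢ−1)/(1+ψ(Kᵢ−1)) = 0.
g(0) = ΣzᵢKᵢ − 1 = 0.6324 and g(1) = 1 − Σzᵢ/Kᵢ = -0.3739, so a root lies in (0, 1).
Binary case is linear: z₁(K₁−1)(1+ψ(K₂−1)) + z₂(K₂−1)(1+ψ(K₁−1)) = 0
⇒ ψ = [z₁(K₁−1)+z₂(K₂−1)] / [−(K₁−1)(K₂−1)] = 0.63242/1.11133 = 0.5691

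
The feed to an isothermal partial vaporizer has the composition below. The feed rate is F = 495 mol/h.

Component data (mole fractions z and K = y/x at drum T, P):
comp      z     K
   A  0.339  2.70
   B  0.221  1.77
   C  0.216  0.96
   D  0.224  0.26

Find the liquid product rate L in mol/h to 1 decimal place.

Let ψ = V/F and solve Σ zᵢ(Kᵢ−1)/(1+ψ(Kᵢ−1)) = 0.
g(0) = ΣzᵢKᵢ − 1 = 0.572 and g(1) = 1 − Σzᵢ/Kᵢ = -0.337, so a root lies in (0, 1).
Iterate (Newton) starting at ψ = 0.44:
  ψ = 0.440: g = 0.2022, g' = -0.664 → ψ = 0.745
  ψ = 0.745: g = -0.0156, g' = -0.853 → ψ = 0.726
Converged at ψ = 0.726.
Then V = ψ·F = 0.7260·495 = 359.4 mol/h and L = F − V = 135.6 mol/h.

L = 135.6 mol/h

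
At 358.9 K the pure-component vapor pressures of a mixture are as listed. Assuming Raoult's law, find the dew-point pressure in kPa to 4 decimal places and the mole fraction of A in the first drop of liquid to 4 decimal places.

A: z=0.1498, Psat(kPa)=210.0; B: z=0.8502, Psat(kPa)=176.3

At the dew point ψ → 1, so Σzᵢ/Kᵢ = 1 with Kᵢ = Pᵢˢᵃᵗ/P ⇒ 1/P = Σzᵢ/Pᵢˢᵃᵗ.
1/P = 0.1498/210.0 + 0.8502/176.3 = 0.0055358 ⇒ P = 180.6425 kPa
xᵢ = zᵢP/Pᵢˢᵃᵗ ⇒ x_A = 0.1498·180.6425/210.0 = 0.1289

Pdew = 180.6425 kPa, x_A = 0.1289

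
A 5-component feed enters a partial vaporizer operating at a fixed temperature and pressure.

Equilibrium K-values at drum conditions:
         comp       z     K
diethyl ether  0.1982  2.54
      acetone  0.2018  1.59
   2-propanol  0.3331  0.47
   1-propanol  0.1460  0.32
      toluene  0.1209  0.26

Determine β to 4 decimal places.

Iterate (Newton) starting at β = 0.7:
  β = 0.7000: g = -0.42460, g' = -0.9114 → β = 0.2341
  β = 0.2341: g = -0.09888, g' = -0.6225 → β = 0.0753
  β = 0.0753: g = 0.00428, g' = -0.6926 → β = 0.0814
Converged at β = 0.0814.

β = 0.0814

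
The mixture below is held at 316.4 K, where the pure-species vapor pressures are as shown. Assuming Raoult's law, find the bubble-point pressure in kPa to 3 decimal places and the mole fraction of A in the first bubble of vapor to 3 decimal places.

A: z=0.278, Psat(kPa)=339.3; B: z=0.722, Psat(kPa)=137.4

Pbub = 193.528 kPa, y_A = 0.487

At the bubble point ψ → 0, so ΣzᵢKᵢ = 1 with Kᵢ = Pᵢˢᵃᵗ/P ⇒ P = ΣzᵢPᵢˢᵃᵗ.
P = 0.278·339.3 + 0.722·137.4 = 193.528 kPa
yᵢ = zᵢPᵢˢᵃᵗ/P ⇒ y_A = 0.278·339.3/193.528 = 0.487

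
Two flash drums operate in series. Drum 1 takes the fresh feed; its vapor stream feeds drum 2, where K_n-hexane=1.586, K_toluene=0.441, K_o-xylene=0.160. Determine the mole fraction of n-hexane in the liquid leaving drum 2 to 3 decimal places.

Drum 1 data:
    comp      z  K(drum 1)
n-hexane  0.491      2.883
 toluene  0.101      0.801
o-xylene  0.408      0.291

x_n-hexane (drum 2) = 0.565

Drum 1:
Let ψ₁ = V/F and solve Σ zᵢ(Kᵢ−1)/(1+ψ₁(Kᵢ−1)) = 0.
Check two-phase: ΣzᵢKᵢ = 1.615 > 1 and Σzᵢ/Kᵢ = 1.698 > 1, so g(0) = 0.615 > 0 and g(1) = -0.698 < 0.
Iterate (Newton) starting at ψ₁ = 0.63:
  ψ₁ = 0.630: g = -0.1229, g' = -1.039 → ψ₁ = 0.512
  ψ₁ = 0.512: g = -0.0056, g' = -0.962 → ψ₁ = 0.506
Converged at ψ₁ = 0.506.
Drum-1 compositions:
  n-hexane: x = 0.251, y = 0.725
  toluene: x = 0.112, y = 0.090
  o-xylene: x = 0.636, y = 0.185
Drum-2 feed = drum-1 vapor: z₂ = (0.7249, 0.0900, 0.1852).
Drum 2:
Rachford–Rice: g(ψ₂) = Σ zᵢ(Kᵢ−1)/(1+ψ₂(Kᵢ−1)) = 0.
Check two-phase: ΣzᵢKᵢ = 1.219 > 1 and Σzᵢ/Kᵢ = 1.818 > 1, so g(0) = 0.219 > 0 and g(1) = -0.818 < 0.
Newton–Raphson from ψ₂ = 0.6:
  ψ₂ = 0.600: g = -0.0749, g' = -0.731 → ψ₂ = 0.497
  ψ₂ = 0.497: g = -0.0079, g' = -0.589 → ψ₂ = 0.484
Converged at ψ₂ = 0.484.
  n-hexane: x = 0.565, y = 0.896
  toluene: x = 0.123, y = 0.054
  o-xylene: x = 0.312, y = 0.050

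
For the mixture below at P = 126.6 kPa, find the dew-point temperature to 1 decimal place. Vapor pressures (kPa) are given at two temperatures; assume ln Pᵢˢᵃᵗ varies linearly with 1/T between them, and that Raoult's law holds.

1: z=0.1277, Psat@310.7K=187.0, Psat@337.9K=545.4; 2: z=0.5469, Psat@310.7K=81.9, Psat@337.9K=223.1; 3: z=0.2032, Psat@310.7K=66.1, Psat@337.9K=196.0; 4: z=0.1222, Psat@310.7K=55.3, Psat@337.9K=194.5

T = 322.1 K

Dew-point temperature: Σzᵢ·P/Pᵢˢᵃᵗ(T) = 1. Interpolate ln Pᵢˢᵃᵗ = aᵢ + bᵢ/T.
  T = 310.7 K: ΣzᵢP/Pᵢˢᵃᵗ = 1.6008
  T = 337.9 K: ΣzᵢP/Pᵢˢᵃᵗ = 0.5508
  T = 324.3 K: ΣzᵢP/Pᵢˢᵃᵗ = 0.9173
  T = 317.5 K: ΣzᵢP/Pᵢˢᵃᵗ = 1.2042
  T = 320.9 K: ΣzᵢP/Pᵢˢᵃᵗ = 1.0494
  T = 322.6 K: ΣzᵢP/Pᵢˢᵃᵗ = 0.9807
Interpolating between 320.9 K and 322.6 K gives T ≈ 322.1 K.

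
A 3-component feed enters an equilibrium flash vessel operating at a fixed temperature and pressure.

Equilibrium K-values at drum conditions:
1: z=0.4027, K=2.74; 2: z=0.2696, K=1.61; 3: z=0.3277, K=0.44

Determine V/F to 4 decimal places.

Material balance + equilibrium reduce to Σ zᵢ(Kᵢ−1)/(1+V/F(Kᵢ−1)) = 0.
g(0) = ΣzᵢKᵢ − 1 = 0.6816 and g(1) = 1 − Σzᵢ/Kᵢ = -0.0592, so a root lies in (0, 1).
Newton–Raphson from V/F = 0.55:
  V/F = 0.5500: g = 0.21600, g' = -0.5892 → V/F = 0.9166
  V/F = 0.9166: g = -0.00154, g' = -0.6562 → V/F = 0.9143
Converged at V/F = 0.9142.

V/F = 0.9142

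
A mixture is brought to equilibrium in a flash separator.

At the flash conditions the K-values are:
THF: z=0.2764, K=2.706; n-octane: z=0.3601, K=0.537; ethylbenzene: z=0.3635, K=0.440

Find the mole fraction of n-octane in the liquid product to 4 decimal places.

Rachford–Rice: g(ψ) = Σ zᵢ(Kᵢ−1)/(1+ψ(Kᵢ−1)) = 0.
g(0) = ΣzᵢKᵢ − 1 = 0.1013 and g(1) = 1 − Σzᵢ/Kᵢ = -0.5989, so a root lies in (0, 1).
Newton–Raphson from ψ = 0.59:
  ψ = 0.5900: g = -0.29839, g' = -0.6002 → ψ = 0.0928
  ψ = 0.0928: g = 0.01814, g' = -0.8107 → ψ = 0.1152
  ψ = 0.1152: g = 0.00037, g' = -0.7783 → ψ = 0.1157
Converged at ψ = 0.1157.
Compositions from xᵢ = zᵢ/(1+ψ(Kᵢ−1)), yᵢ = Kᵢxᵢ:
  THF: x = 0.2308, y = 0.6247
  n-octane: x = 0.3805, y = 0.2043
  ethylbenzene: x = 0.3887, y = 0.1710

x_n-octane = 0.3805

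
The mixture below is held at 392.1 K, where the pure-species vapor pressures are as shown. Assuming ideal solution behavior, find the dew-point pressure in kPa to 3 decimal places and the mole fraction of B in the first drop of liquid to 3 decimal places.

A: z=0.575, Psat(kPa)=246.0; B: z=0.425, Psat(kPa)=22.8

At the dew point ψ → 1, so Σzᵢ/Kᵢ = 1 with Kᵢ = Pᵢˢᵃᵗ/P ⇒ 1/P = Σzᵢ/Pᵢˢᵃᵗ.
1/P = 0.575/246.0 + 0.425/22.8 = 0.020978 ⇒ P = 47.670 kPa
xᵢ = zᵢP/Pᵢˢᵃᵗ ⇒ x_B = 0.425·47.670/22.8 = 0.889

Pdew = 47.670 kPa, x_B = 0.889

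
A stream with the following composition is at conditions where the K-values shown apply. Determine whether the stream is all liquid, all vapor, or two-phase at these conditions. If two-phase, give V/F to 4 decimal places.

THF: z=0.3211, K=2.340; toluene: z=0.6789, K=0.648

ΣzᵢKᵢ = 1.1913; Σzᵢ/Kᵢ = 1.1849.
Both exceed 1, so a two-phase solution exists.
Material balance + equilibrium reduce to Σ zᵢ(Kᵢ−1)/(1+ψ(Kᵢ−1)) = 0.
Iterate (Newton) starting at ψ = 0.5:
  ψ = 0.5000: g = -0.03237, g' = -0.3306 → ψ = 0.4021
  ψ = 0.4021: g = 0.00124, g' = -0.3576 → ψ = 0.4056
Converged at ψ = 0.4056.

two-phase, V/F = 0.4056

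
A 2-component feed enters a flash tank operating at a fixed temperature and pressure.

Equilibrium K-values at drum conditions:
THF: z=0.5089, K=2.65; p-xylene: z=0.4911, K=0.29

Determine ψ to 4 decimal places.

Let ψ = V/F and solve Σ zᵢ(Kᵢ−1)/(1+ψ(Kᵢ−1)) = 0.
g(0) = ΣzᵢKᵢ − 1 = 0.4910 and g(1) = 1 − Σzᵢ/Kᵢ = -0.8855, so a root lies in (0, 1).
Newton–Raphson from ψ = 0.42:
  ψ = 0.4200: g = -0.00086, g' = -0.9860 → ψ = 0.4191
Converged at ψ = 0.4191.

ψ = 0.4191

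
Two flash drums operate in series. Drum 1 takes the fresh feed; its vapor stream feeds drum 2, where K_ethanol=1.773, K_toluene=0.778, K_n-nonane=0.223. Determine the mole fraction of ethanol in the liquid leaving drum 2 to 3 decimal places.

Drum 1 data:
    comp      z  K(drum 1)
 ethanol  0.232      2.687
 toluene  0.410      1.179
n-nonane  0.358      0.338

x_ethanol (drum 2) = 0.330

Drum 1:
Material balance + equilibrium reduce to Σ zᵢ(Kᵢ−1)/(1+ψ₁(Kᵢ−1)) = 0.
g(0) = ΣzᵢKᵢ − 1 = 0.228 and g(1) = 1 − Σzᵢ/Kᵢ = -0.493, so a root lies in (0, 1).
Iterate (Newton) starting at ψ₁ = 0.44:
  ψ₁ = 0.440: g = -0.0417, g' = -0.541 → ψ₁ = 0.363
  ψ₁ = 0.363: g = -0.0003, g' = -0.537 → ψ₁ = 0.362
Converged at ψ₁ = 0.362.
Drum-1 compositions:
  ethanol: x = 0.144, y = 0.387
  toluene: x = 0.385, y = 0.454
  n-nonane: x = 0.471, y = 0.159
Drum-2 feed = drum-1 vapor: z₂ = (0.3869, 0.4539, 0.1592).
Drum 2:
Rachford–Rice: g(ψ₂) = Σ zᵢ(Kᵢ−1)/(1+ψ₂(Kᵢ−1)) = 0.
Feasibility: ΣzᵢKᵢ = 1.075, Σzᵢ/Kᵢ = 1.516 — both > 1, two phases present.
Iterate (Newton) starting at ψ₂ = 0.54:
  ψ₂ = 0.540: g = -0.1166, g' = -0.429 → ψ₂ = 0.268
  ψ₂ = 0.268: g = -0.0157, g' = -0.337 → ψ₂ = 0.222
  ψ₂ = 0.222: g = -0.0001, g' = -0.333 → ψ₂ = 0.221
Converged at ψ₂ = 0.221.
  ethanol: x = 0.330, y = 0.586
  toluene: x = 0.477, y = 0.371
  n-nonane: x = 0.192, y = 0.043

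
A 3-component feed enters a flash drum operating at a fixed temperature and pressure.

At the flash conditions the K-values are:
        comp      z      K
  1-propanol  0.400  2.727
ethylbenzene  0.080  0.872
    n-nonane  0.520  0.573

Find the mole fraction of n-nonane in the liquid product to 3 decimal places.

x_n-nonane = 0.726

Let β = V/F and solve Σ zᵢ(Kᵢ−1)/(1+β(Kᵢ−1)) = 0.
Feasibility: ΣzᵢKᵢ = 1.459, Σzᵢ/Kᵢ = 1.146 — both > 1, two phases present.
Newton–Raphson from β = 0.52:
  β = 0.520: g = 0.0676, g' = -0.489 → β = 0.658
  β = 0.658: g = 0.0033, g' = -0.446 → β = 0.666
Converged at β = 0.666.
Compositions from xᵢ = zᵢ/(1+β(Kᵢ−1)), yᵢ = Kᵢxᵢ:
  1-propanol: x = 0.186, y = 0.507
  ethylbenzene: x = 0.087, y = 0.076
  n-nonane: x = 0.726, y = 0.416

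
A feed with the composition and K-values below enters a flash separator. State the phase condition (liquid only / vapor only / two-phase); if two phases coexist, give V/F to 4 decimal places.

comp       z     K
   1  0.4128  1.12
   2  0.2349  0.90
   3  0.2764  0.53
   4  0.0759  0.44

ΣzᵢKᵢ = 0.8536; Σzᵢ/Kᵢ = 1.3236.
Since ΣzᵢKᵢ < 1 the mixture is below its bubble point — single liquid phase.

liquid only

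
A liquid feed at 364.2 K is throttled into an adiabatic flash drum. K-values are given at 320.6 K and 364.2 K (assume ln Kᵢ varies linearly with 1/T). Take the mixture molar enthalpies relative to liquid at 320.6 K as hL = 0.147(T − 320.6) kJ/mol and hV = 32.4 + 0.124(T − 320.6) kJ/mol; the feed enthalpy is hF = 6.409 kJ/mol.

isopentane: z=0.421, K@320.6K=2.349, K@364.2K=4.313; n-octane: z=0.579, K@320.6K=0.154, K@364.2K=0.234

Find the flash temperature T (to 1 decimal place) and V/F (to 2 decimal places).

Adiabatic flash: solve Rachford–Rice at each trial T, then check hF = ψ·hV(T) + (1−ψ)·hL(T).
  T = 320.6 K: K = (2.349, 0.154), RR gives ψ = 0.068, H_out = 2.217 kJ/mol
  T = 364.2 K: K = (4.313, 0.234), RR gives ψ = 0.375, H_out = 18.178 kJ/mol
  T = 342.4 K: K = (3.245, 0.192), RR gives ψ = 0.263, H_out = 11.606 kJ/mol
  T = 331.5 K: K = (2.776, 0.173), RR gives ψ = 0.183, H_out = 7.480 kJ/mol
  T = 326.1 K: K = (2.559, 0.163), RR gives ψ = 0.132, H_out = 5.062 kJ/mol
  T = 328.8 K: K = (2.666, 0.168), RR gives ψ = 0.158, H_out = 6.310 kJ/mol
  T = 330.1 K: K = (2.718, 0.170), RR gives ψ = 0.170, H_out = 6.883 kJ/mol
Linear interpolation between T = 328.8 (H_out = 6.310) and T = 330.1 (H_out = 6.883) on hF = 6.409 gives T ≈ 329.0 K, at which ψ = 0.16.

T = 329.0 K, V/F = 0.16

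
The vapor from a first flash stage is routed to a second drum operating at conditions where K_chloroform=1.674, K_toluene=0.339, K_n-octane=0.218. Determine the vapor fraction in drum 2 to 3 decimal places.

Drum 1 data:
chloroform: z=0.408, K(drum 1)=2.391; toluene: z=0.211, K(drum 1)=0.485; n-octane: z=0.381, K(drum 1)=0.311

V/F (drum 2) = 0.638

Drum 1:
Newton iteration, ψ₁⁰ = 0.45:
  ψ₁ = 0.450: g = -0.1729, g' = -0.773 → ψ₁ = 0.226
  ψ₁ = 0.226: g = -0.0025, g' = -0.782 → ψ₁ = 0.223
Converged at ψ₁ = 0.223.
Drum-1 compositions:
  chloroform: x = 0.311, y = 0.744
  toluene: x = 0.238, y = 0.116
  n-octane: x = 0.450, y = 0.140
Drum-2 feed = drum-1 vapor: z₂ = (0.7443, 0.1156, 0.1400).
Drum 2:
Let ψ₂ = V/F and solve Σ zᵢ(Kᵢ−1)/(1+ψ₂(Kᵢ−1)) = 0.
Check two-phase: ΣzᵢKᵢ = 1.316 > 1 and Σzᵢ/Kᵢ = 1.428 > 1, so g(0) = 0.316 > 0 and g(1) = -0.428 < 0.
Iterate (Newton) starting at ψ₂ = 0.5:
  ψ₂ = 0.500: g = 0.0812, g' = -0.533 → ψ₂ = 0.652
  ψ₂ = 0.652: g = -0.0096, g' = -0.676 → ψ₂ = 0.638
Converged at ψ₂ = 0.638.
  chloroform: x = 0.520, y = 0.871
  toluene: x = 0.200, y = 0.068
  n-octane: x = 0.280, y = 0.061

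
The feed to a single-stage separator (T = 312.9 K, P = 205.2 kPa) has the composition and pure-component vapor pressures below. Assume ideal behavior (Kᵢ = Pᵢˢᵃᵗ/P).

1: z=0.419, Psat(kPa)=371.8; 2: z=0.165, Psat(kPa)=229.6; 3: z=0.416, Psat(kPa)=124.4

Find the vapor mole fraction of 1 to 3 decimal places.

y_1 = 0.475

Raoult's law: Kᵢ = Pᵢˢᵃᵗ/P = Pᵢˢᵃᵗ/205.2.
  K_1 = 371.8/205.2 = 1.81189, K_2 = 229.6/205.2 = 1.11891, K_3 = 124.4/205.2 = 0.60624
Rachford–Rice: g(ψ) = Σ zᵢ(Kᵢ−1)/(1+ψ(Kᵢ−1)) = 0.
Check two-phase: ΣzᵢKᵢ = 1.196 > 1 and Σzᵢ/Kᵢ = 1.065 > 1, so g(0) = 0.196 > 0 and g(1) = -0.065 < 0.
Newton–Raphson from ψ = 0.5:
  ψ = 0.500: g = 0.0565, g' = -0.242 → ψ = 0.734
  ψ = 0.734: g = 0.0009, g' = -0.238 → ψ = 0.737
Converged at ψ = 0.737.
Compositions from xᵢ = zᵢ/(1+ψ(Kᵢ−1)), yᵢ = Kᵢxᵢ:
  1: x = 0.262, y = 0.475
  2: x = 0.152, y = 0.170
  3: x = 0.586, y = 0.355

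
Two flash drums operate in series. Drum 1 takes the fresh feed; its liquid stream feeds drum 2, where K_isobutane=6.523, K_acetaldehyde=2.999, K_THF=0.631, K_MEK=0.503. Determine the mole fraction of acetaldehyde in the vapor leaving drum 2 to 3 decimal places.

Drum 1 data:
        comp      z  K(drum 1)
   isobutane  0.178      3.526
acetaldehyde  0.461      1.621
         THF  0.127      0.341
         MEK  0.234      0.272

Drum 1:
Rachford–Rice: g(ψ₁) = Σ zᵢ(Kᵢ−1)/(1+ψ₁(Kᵢ−1)) = 0.
g(0) = ΣzᵢKᵢ − 1 = 0.482 and g(1) = 1 − Σzᵢ/Kᵢ = -0.568, so a root lies in (0, 1).
Newton–Raphson from ψ₁ = 0.53:
  ψ₁ = 0.530: g = 0.0017, g' = -0.767 → ψ₁ = 0.532
Converged at ψ₁ = 0.532.
Drum-1 compositions:
  isobutane: x = 0.076, y = 0.268
  acetaldehyde: x = 0.346, y = 0.562
  THF: x = 0.196, y = 0.067
  MEK: x = 0.382, y = 0.104
Drum-2 feed = drum-1 liquid: z₂ = (0.0759, 0.3465, 0.1956, 0.3820).
Drum 2:
Material balance + equilibrium reduce to Σ zᵢ(Kᵢ−1)/(1+ψ₂(Kᵢ−1)) = 0.
Feasibility: ΣzᵢKᵢ = 1.850, Σzᵢ/Kᵢ = 1.197 — both > 1, two phases present.
Newton–Raphson from ψ₂ = 0.61:
  ψ₂ = 0.610: g = 0.0425, g' = -0.641 → ψ₂ = 0.676
  ψ₂ = 0.676: g = 0.0009, g' = -0.615 → ψ₂ = 0.678
Converged at ψ₂ = 0.678.
  isobutane: x = 0.016, y = 0.104
  acetaldehyde: x = 0.147, y = 0.441
  THF: x = 0.261, y = 0.165
  MEK: x = 0.576, y = 0.290

y_acetaldehyde (drum 2) = 0.441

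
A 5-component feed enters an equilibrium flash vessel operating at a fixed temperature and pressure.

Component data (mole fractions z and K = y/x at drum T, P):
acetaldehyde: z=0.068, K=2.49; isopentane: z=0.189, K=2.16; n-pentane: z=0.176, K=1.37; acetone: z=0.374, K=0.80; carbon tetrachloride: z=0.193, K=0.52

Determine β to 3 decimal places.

β = 0.683

Material balance + equilibrium reduce to Σ zᵢ(Kᵢ−1)/(1+β(Kᵢ−1)) = 0.
g(0) = ΣzᵢKᵢ − 1 = 0.218 and g(1) = 1 − Σzᵢ/Kᵢ = -0.082, so a root lies in (0, 1).
Newton–Raphson from β = 0.5:
  β = 0.500: g = 0.0468, g' = -0.264 → β = 0.677
  β = 0.677: g = 0.0015, g' = -0.250 → β = 0.683
Converged at β = 0.683.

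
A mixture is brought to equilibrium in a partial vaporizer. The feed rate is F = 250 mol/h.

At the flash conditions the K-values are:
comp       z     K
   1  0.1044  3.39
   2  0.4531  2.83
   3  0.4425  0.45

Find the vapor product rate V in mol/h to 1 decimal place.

Rachford–Rice: g(V/F) = Σ zᵢ(Kᵢ−1)/(1+V/F(Kᵢ−1)) = 0.
Check two-phase: ΣzᵢKᵢ = 1.8353 > 1 and Σzᵢ/Kᵢ = 1.1742 > 1, so g(0) = 0.8353 > 0 and g(1) = -0.1742 < 0.
Iterate (Newton) starting at V/F = 0.51:
  V/F = 0.5100: g = 0.20308, g' = -0.7857 → V/F = 0.7685
  V/F = 0.7685: g = 0.01099, g' = -0.7378 → V/F = 0.7834
  V/F = 0.7834: g = -0.00003, g' = -0.7417 → V/F = 0.7833
Converged at V/F = 0.7833.
Then V = V/F·F = 0.7833·250 = 195.8 mol/h and L = F − V = 54.2 mol/h.

V = 195.8 mol/h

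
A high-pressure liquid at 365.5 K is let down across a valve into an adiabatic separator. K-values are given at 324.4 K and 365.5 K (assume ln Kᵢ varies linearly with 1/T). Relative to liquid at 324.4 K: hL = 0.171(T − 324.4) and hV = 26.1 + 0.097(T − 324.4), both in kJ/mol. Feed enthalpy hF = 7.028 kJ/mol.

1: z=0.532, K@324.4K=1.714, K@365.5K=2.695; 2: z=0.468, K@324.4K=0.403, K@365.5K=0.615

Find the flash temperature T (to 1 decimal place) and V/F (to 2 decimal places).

Adiabatic flash: solve Rachford–Rice at each trial T, then check hF = ψ·hV(T) + (1−ψ)·hL(T).
  T = 324.4 K: K = (1.714, 0.403), RR gives ψ = 0.236, H_out = 6.151 kJ/mol
  T = 365.5 K: K = (2.695, 0.615), RR gives ψ = 1.000, H_out = 30.087 kJ/mol
  T = 344.9 K: K = (2.177, 0.504), RR gives ψ = 0.675, H_out = 20.094 kJ/mol
  T = 334.6 K: K = (1.938, 0.452), RR gives ψ = 0.472, H_out = 13.697 kJ/mol
  T = 329.5 K: K = (1.824, 0.427), RR gives ψ = 0.361, H_out = 10.154 kJ/mol
  T = 326.9 K: K = (1.768, 0.415), RR gives ψ = 0.299, H_out = 8.184 kJ/mol
  T = 325.6 K: K = (1.740, 0.409), RR gives ψ = 0.267, H_out = 7.146 kJ/mol
Linear interpolation between T = 324.4 (H_out = 6.151) and T = 325.6 (H_out = 7.146) on hF = 7.028 gives T ≈ 325.5 K, at which ψ = 0.26.

T = 325.5 K, V/F = 0.26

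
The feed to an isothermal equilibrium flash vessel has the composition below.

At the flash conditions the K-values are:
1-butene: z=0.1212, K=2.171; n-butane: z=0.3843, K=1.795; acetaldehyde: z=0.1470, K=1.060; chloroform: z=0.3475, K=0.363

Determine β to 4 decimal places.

Material balance + equilibrium reduce to Σ zᵢ(Kᵢ−1)/(1+β(Kᵢ−1)) = 0.
Feasibility: ΣzᵢKᵢ = 1.2349, Σzᵢ/Kᵢ = 1.3659 — both > 1, two phases present.
Newton–Raphson from β = 0.42:
  β = 0.4200: g = 0.03057, g' = -0.4745 → β = 0.4844
  β = 0.4844: g = -0.00045, g' = -0.4897 → β = 0.4835
Converged at β = 0.4835.

β = 0.4835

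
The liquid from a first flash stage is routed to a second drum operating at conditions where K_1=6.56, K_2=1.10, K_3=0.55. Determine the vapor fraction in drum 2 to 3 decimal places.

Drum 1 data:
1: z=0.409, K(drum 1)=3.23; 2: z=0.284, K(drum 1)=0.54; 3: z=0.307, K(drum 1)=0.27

Drum 1:
Rachford–Rice: g(ψ₁) = Σ zᵢ(Kᵢ−1)/(1+ψ₁(Kᵢ−1)) = 0.
Feasibility: ΣzᵢKᵢ = 1.557, Σzᵢ/Kᵢ = 1.790 — both > 1, two phases present.
Newton iteration, ψ₁⁰ = 0.61:
  ψ₁ = 0.610: g = -0.1992, g' = -1.013 → ψ₁ = 0.413
  ψ₁ = 0.413: g = -0.0077, g' = -0.978 → ψ₁ = 0.406
Converged at ψ₁ = 0.406.
Drum-1 compositions:
  1: x = 0.215, y = 0.694
  2: x = 0.349, y = 0.189
  3: x = 0.436, y = 0.118
Drum-2 feed = drum-1 liquid: z₂ = (0.2148, 0.3491, 0.4361).
Drum 2:
Rachford–Rice: g(ψ₂) = Σ zᵢ(Kᵢ−1)/(1+ψ₂(Kᵢ−1)) = 0.
Check two-phase: ΣzᵢKᵢ = 2.033 > 1 and Σzᵢ/Kᵢ = 1.143 > 1, so g(0) = 1.033 > 0 and g(1) = -0.143 < 0.
Newton–Raphson from ψ₂ = 0.53:
  ψ₂ = 0.530: g = 0.0780, g' = -0.582 → ψ₂ = 0.664
  ψ₂ = 0.664: g = 0.0073, g' = -0.484 → ψ₂ = 0.679
Converged at ψ₂ = 0.679.
  1: x = 0.045, y = 0.295
  2: x = 0.327, y = 0.360
  3: x = 0.628, y = 0.345

V/F (drum 2) = 0.679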